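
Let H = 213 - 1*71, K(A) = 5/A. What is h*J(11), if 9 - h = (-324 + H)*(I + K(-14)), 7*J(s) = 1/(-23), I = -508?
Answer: 13216/23 ≈ 574.61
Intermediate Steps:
H = 142 (H = 213 - 71 = 142)
J(s) = -1/161 (J(s) = (⅐)/(-23) = (⅐)*(-1/23) = -1/161)
h = -92512 (h = 9 - (-324 + 142)*(-508 + 5/(-14)) = 9 - (-182)*(-508 + 5*(-1/14)) = 9 - (-182)*(-508 - 5/14) = 9 - (-182)*(-7117)/14 = 9 - 1*92521 = 9 - 92521 = -92512)
h*J(11) = -92512*(-1/161) = 13216/23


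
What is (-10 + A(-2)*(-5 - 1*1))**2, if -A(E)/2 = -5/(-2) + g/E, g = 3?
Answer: 4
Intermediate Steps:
A(E) = -5 - 6/E (A(E) = -2*(-5/(-2) + 3/E) = -2*(-5*(-1/2) + 3/E) = -2*(5/2 + 3/E) = -5 - 6/E)
(-10 + A(-2)*(-5 - 1*1))**2 = (-10 + (-5 - 6/(-2))*(-5 - 1*1))**2 = (-10 + (-5 - 6*(-1/2))*(-5 - 1))**2 = (-10 + (-5 + 3)*(-6))**2 = (-10 - 2*(-6))**2 = (-10 + 12)**2 = 2**2 = 4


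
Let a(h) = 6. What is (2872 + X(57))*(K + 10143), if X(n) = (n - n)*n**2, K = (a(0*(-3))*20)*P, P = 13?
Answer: 33611016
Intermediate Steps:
K = 1560 (K = (6*20)*13 = 120*13 = 1560)
X(n) = 0 (X(n) = 0*n**2 = 0)
(2872 + X(57))*(K + 10143) = (2872 + 0)*(1560 + 10143) = 2872*11703 = 33611016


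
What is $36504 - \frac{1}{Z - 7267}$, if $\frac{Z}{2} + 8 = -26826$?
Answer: $\frac{2224371241}{60935} \approx 36504.0$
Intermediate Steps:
$Z = -53668$ ($Z = -16 + 2 \left(-26826\right) = -16 - 53652 = -53668$)
$36504 - \frac{1}{Z - 7267} = 36504 - \frac{1}{-53668 - 7267} = 36504 - \frac{1}{-60935} = 36504 - - \frac{1}{60935} = 36504 + \frac{1}{60935} = \frac{2224371241}{60935}$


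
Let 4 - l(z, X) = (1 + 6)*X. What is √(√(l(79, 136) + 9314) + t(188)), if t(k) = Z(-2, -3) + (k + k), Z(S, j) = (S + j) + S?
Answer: √(369 + √8366) ≈ 21.458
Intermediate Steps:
l(z, X) = 4 - 7*X (l(z, X) = 4 - (1 + 6)*X = 4 - 7*X)
Z(S, j) = j + 2*S
t(k) = -7 + 2*k (t(k) = (-3 + 2*(-2)) + (k + k) = (-3 - 4) + 2*k = -7 + 2*k)
√(√(l(79, 136) + 9314) + t(188)) = √(√((4 - 7*136) + 9314) + (-7 + 2*188)) = √(√((4 - 952) + 9314) + (-7 + 376)) = √(√(-948 + 9314) + 369) = √(√8366 + 369) = √(369 + √8366)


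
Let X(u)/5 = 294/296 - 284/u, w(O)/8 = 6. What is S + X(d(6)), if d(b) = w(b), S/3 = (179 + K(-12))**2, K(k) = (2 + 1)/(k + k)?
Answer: 681729533/7104 ≈ 95964.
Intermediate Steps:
K(k) = 3/(2*k) (K(k) = 3/((2*k)) = 3*(1/(2*k)) = 3/(2*k))
S = 6143283/64 (S = 3*(179 + (3/2)/(-12))**2 = 3*(179 + (3/2)*(-1/12))**2 = 3*(179 - 1/8)**2 = 3*(1431/8)**2 = 3*(2047761/64) = 6143283/64 ≈ 95989.)
w(O) = 48 (w(O) = 8*6 = 48)
d(b) = 48
X(u) = 735/148 - 1420/u (X(u) = 5*(294/296 - 284/u) = 5*(294*(1/296) - 284/u) = 5*(147/148 - 284/u) = 735/148 - 1420/u)
S + X(d(6)) = 6143283/64 + (735/148 - 1420/48) = 6143283/64 + (735/148 - 1420*1/48) = 6143283/64 + (735/148 - 355/12) = 6143283/64 - 5465/222 = 681729533/7104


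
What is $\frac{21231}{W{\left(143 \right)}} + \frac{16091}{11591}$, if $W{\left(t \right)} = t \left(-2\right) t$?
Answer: $\frac{412001197}{474048718} \approx 0.86911$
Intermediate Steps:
$W{\left(t \right)} = - 2 t^{2}$ ($W{\left(t \right)} = - 2 t t = - 2 t^{2}$)
$\frac{21231}{W{\left(143 \right)}} + \frac{16091}{11591} = \frac{21231}{\left(-2\right) 143^{2}} + \frac{16091}{11591} = \frac{21231}{\left(-2\right) 20449} + 16091 \cdot \frac{1}{11591} = \frac{21231}{-40898} + \frac{16091}{11591} = 21231 \left(- \frac{1}{40898}\right) + \frac{16091}{11591} = - \frac{21231}{40898} + \frac{16091}{11591} = \frac{412001197}{474048718}$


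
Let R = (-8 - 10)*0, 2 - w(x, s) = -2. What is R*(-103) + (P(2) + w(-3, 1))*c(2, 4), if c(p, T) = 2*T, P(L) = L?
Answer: 48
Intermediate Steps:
w(x, s) = 4 (w(x, s) = 2 - 1*(-2) = 2 + 2 = 4)
R = 0 (R = -18*0 = 0)
R*(-103) + (P(2) + w(-3, 1))*c(2, 4) = 0*(-103) + (2 + 4)*(2*4) = 0 + 6*8 = 0 + 48 = 48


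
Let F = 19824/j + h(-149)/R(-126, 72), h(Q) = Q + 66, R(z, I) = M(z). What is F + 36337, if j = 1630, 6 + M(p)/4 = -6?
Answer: 1422046861/39120 ≈ 36351.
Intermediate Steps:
M(p) = -48 (M(p) = -24 + 4*(-6) = -24 - 24 = -48)
R(z, I) = -48
h(Q) = 66 + Q
F = 543421/39120 (F = 19824/1630 + (66 - 149)/(-48) = 19824*(1/1630) - 83*(-1/48) = 9912/815 + 83/48 = 543421/39120 ≈ 13.891)
F + 36337 = 543421/39120 + 36337 = 1422046861/39120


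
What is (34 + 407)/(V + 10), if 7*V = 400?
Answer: 3087/470 ≈ 6.5681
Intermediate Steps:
V = 400/7 (V = (⅐)*400 = 400/7 ≈ 57.143)
(34 + 407)/(V + 10) = (34 + 407)/(400/7 + 10) = 441/(470/7) = 441*(7/470) = 3087/470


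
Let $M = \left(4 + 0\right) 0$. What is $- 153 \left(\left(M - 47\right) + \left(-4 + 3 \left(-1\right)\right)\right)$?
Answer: $8262$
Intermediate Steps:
$M = 0$ ($M = 4 \cdot 0 = 0$)
$- 153 \left(\left(M - 47\right) + \left(-4 + 3 \left(-1\right)\right)\right) = - 153 \left(\left(0 - 47\right) + \left(-4 + 3 \left(-1\right)\right)\right) = - 153 \left(-47 - 7\right) = \left(-153\right) \left(-54\right) = 8262$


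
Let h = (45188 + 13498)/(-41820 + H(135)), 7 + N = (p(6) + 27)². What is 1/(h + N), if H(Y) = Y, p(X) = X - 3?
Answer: 13895/12388673 ≈ 0.0011216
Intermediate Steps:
p(X) = -3 + X
N = 893 (N = -7 + ((-3 + 6) + 27)² = -7 + (3 + 27)² = -7 + 30² = -7 + 900 = 893)
h = -19562/13895 (h = (45188 + 13498)/(-41820 + 135) = 58686/(-41685) = 58686*(-1/41685) = -19562/13895 ≈ -1.4078)
1/(h + N) = 1/(-19562/13895 + 893) = 1/(12388673/13895) = 13895/12388673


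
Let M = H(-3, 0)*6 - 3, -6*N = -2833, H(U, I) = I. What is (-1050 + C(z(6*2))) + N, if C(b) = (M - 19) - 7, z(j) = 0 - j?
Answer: -3641/6 ≈ -606.83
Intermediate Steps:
N = 2833/6 (N = -⅙*(-2833) = 2833/6 ≈ 472.17)
z(j) = -j
M = -3 (M = 0*6 - 3 = 0 - 3 = -3)
C(b) = -29 (C(b) = (-3 - 19) - 7 = -22 - 7 = -29)
(-1050 + C(z(6*2))) + N = (-1050 - 29) + 2833/6 = -1079 + 2833/6 = -3641/6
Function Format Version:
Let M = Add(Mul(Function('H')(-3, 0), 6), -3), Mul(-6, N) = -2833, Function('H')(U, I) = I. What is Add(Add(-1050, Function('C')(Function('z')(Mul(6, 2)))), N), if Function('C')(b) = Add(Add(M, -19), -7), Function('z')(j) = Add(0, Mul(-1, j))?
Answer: Rational(-3641, 6) ≈ -606.83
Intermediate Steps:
N = Rational(2833, 6) (N = Mul(Rational(-1, 6), -2833) = Rational(2833, 6) ≈ 472.17)
Function('z')(j) = Mul(-1, j)
M = -3 (M = Add(Mul(0, 6), -3) = Add(0, -3) = -3)
Function('C')(b) = -29 (Function('C')(b) = Add(Add(-3, -19), -7) = Add(-22, -7) = -29)
Add(Add(-1050, Function('C')(Function('z')(Mul(6, 2)))), N) = Add(Add(-1050, -29), Rational(2833, 6)) = Add(-1079, Rational(2833, 6)) = Rational(-3641, 6)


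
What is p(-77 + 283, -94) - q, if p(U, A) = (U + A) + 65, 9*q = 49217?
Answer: -47624/9 ≈ -5291.6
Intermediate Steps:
q = 49217/9 (q = (⅑)*49217 = 49217/9 ≈ 5468.6)
p(U, A) = 65 + A + U (p(U, A) = (A + U) + 65 = 65 + A + U)
p(-77 + 283, -94) - q = (65 - 94 + (-77 + 283)) - 1*49217/9 = (65 - 94 + 206) - 49217/9 = 177 - 49217/9 = -47624/9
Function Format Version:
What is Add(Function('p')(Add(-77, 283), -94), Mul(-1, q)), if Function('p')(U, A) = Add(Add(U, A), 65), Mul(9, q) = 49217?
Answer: Rational(-47624, 9) ≈ -5291.6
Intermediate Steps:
q = Rational(49217, 9) (q = Mul(Rational(1, 9), 49217) = Rational(49217, 9) ≈ 5468.6)
Function('p')(U, A) = Add(65, A, U) (Function('p')(U, A) = Add(Add(A, U), 65) = Add(65, A, U))
Add(Function('p')(Add(-77, 283), -94), Mul(-1, q)) = Add(Add(65, -94, Add(-77, 283)), Mul(-1, Rational(49217, 9))) = Add(Add(65, -94, 206), Rational(-49217, 9)) = Add(177, Rational(-49217, 9)) = Rational(-47624, 9)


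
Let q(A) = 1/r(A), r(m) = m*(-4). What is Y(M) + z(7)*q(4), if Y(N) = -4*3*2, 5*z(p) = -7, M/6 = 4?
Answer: -1913/80 ≈ -23.913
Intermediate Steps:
M = 24 (M = 6*4 = 24)
z(p) = -7/5 (z(p) = (⅕)*(-7) = -7/5)
r(m) = -4*m
Y(N) = -24 (Y(N) = -12*2 = -24)
q(A) = -1/(4*A) (q(A) = 1/(-4*A) = -1/(4*A))
Y(M) + z(7)*q(4) = -24 - (-7)/(20*4) = -24 - 7/5*(-1/16) = -24 + 7/80 = -1913/80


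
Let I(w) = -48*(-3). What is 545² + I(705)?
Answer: 297169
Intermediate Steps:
I(w) = 144
545² + I(705) = 545² + 144 = 297025 + 144 = 297169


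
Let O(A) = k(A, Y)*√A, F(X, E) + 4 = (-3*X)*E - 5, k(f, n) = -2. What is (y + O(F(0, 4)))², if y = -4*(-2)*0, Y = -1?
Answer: -36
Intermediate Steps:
F(X, E) = -9 - 3*E*X (F(X, E) = -4 + ((-3*X)*E - 5) = -4 + (-3*E*X - 5) = -4 + (-5 - 3*E*X) = -9 - 3*E*X)
y = 0 (y = 8*0 = 0)
O(A) = -2*√A
(y + O(F(0, 4)))² = (0 - 2*√(-9 - 3*4*0))² = (0 - 2*√(-9 + 0))² = (0 - 6*I)² = (-6*I)² = -36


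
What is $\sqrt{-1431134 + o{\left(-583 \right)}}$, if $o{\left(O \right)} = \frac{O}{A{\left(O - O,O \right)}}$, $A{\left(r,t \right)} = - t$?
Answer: $3 i \sqrt{159015} \approx 1196.3 i$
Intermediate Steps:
$o{\left(O \right)} = -1$ ($o{\left(O \right)} = \frac{O}{\left(-1\right) O} = O \left(- \frac{1}{O}\right) = -1$)
$\sqrt{-1431134 + o{\left(-583 \right)}} = \sqrt{-1431134 - 1} = \sqrt{-1431135} = 3 i \sqrt{159015}$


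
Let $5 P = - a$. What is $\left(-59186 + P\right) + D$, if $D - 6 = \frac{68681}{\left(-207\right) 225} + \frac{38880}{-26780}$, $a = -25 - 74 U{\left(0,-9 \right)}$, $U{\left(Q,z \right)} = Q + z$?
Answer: $- \frac{3698874642344}{62363925} \approx -59311.0$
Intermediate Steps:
$a = 641$ ($a = -25 - 74 \left(0 - 9\right) = -25 - -666 = -25 + 666 = 641$)
$D = \frac{191677891}{62363925}$ ($D = 6 + \left(\frac{68681}{\left(-207\right) 225} + \frac{38880}{-26780}\right) = 6 + \left(\frac{68681}{-46575} + 38880 \left(- \frac{1}{26780}\right)\right) = 6 + \left(68681 \left(- \frac{1}{46575}\right) - \frac{1944}{1339}\right) = 6 - \frac{182505659}{62363925} = \frac{191677891}{62363925} \approx 3.0735$)
$P = - \frac{641}{5}$ ($P = \frac{\left(-1\right) 641}{5} = \frac{1}{5} \left(-641\right) = - \frac{641}{5} \approx -128.2$)
$\left(-59186 + P\right) + D = \left(-59186 - \frac{641}{5}\right) + \frac{191677891}{62363925} = - \frac{296571}{5} + \frac{191677891}{62363925} = - \frac{3698874642344}{62363925}$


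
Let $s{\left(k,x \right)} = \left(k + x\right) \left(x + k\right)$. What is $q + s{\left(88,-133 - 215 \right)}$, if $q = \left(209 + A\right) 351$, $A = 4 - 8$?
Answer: $139555$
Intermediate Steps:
$A = -4$ ($A = 4 - 8 = -4$)
$s{\left(k,x \right)} = \left(k + x\right)^{2}$ ($s{\left(k,x \right)} = \left(k + x\right) \left(k + x\right) = \left(k + x\right)^{2}$)
$q = 71955$ ($q = \left(209 - 4\right) 351 = 205 \cdot 351 = 71955$)
$q + s{\left(88,-133 - 215 \right)} = 71955 + \left(88 - 348\right)^{2} = 71955 + \left(-260\right)^{2} = 71955 + 67600 = 139555$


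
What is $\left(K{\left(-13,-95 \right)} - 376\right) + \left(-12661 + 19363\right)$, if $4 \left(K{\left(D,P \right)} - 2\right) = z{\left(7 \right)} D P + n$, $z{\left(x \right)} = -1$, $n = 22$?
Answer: $\frac{24099}{4} \approx 6024.8$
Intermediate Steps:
$K{\left(D,P \right)} = \frac{15}{2} - \frac{D P}{4}$ ($K{\left(D,P \right)} = 2 + \frac{- D P + 22}{4} = 2 + \frac{22 - D P}{4} = 2 - \left(- \frac{11}{2} + \frac{D P}{4}\right) = \frac{15}{2} - \frac{D P}{4}$)
$\left(K{\left(-13,-95 \right)} - 376\right) + \left(-12661 + 19363\right) = \left(\left(\frac{15}{2} - \left(- \frac{13}{4}\right) \left(-95\right)\right) - 376\right) + \left(-12661 + 19363\right) = \left(\left(\frac{15}{2} - \frac{1235}{4}\right) - 376\right) + 6702 = \left(- \frac{1205}{4} - 376\right) + 6702 = - \frac{2709}{4} + 6702 = \frac{24099}{4}$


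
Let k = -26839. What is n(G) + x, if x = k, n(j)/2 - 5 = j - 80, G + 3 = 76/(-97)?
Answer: -2618667/97 ≈ -26997.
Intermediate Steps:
G = -367/97 (G = -3 + 76/(-97) = -3 + 76*(-1/97) = -3 - 76/97 = -367/97 ≈ -3.7835)
n(j) = -150 + 2*j (n(j) = 10 + 2*(j - 80) = 10 + 2*(-80 + j) = 10 + (-160 + 2*j) = -150 + 2*j)
x = -26839
n(G) + x = (-150 + 2*(-367/97)) - 26839 = (-150 - 734/97) - 26839 = -15284/97 - 26839 = -2618667/97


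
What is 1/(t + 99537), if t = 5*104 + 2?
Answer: 1/100059 ≈ 9.9941e-6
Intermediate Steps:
t = 522 (t = 520 + 2 = 522)
1/(t + 99537) = 1/(522 + 99537) = 1/100059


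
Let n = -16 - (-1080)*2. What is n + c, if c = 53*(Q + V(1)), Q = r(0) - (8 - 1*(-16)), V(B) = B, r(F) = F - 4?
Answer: 713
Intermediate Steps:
r(F) = -4 + F
Q = -28 (Q = (-4 + 0) - (8 - 1*(-16)) = -4 - (8 + 16) = -4 - 1*24 = -4 - 24 = -28)
n = 2144 (n = -16 - 90*(-24) = -16 + 2160 = 2144)
c = -1431 (c = 53*(-28 + 1) = 53*(-27) = -1431)
n + c = 2144 - 1431 = 713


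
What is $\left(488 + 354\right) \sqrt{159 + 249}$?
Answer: $1684 \sqrt{102} \approx 17008.0$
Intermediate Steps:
$\left(488 + 354\right) \sqrt{159 + 249} = 842 \sqrt{408} = 842 \cdot 2 \sqrt{102} = 1684 \sqrt{102}$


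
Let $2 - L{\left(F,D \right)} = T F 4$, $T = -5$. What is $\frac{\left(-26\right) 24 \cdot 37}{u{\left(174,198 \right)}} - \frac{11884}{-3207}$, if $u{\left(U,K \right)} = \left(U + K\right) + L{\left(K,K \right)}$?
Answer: $- \frac{11268980}{6949569} \approx -1.6215$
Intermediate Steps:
$L{\left(F,D \right)} = 2 + 20 F$ ($L{\left(F,D \right)} = 2 - - 5 F 4 = 2 - - 20 F = 2 + 20 F$)
$u{\left(U,K \right)} = 2 + U + 21 K$ ($u{\left(U,K \right)} = \left(U + K\right) + \left(2 + 20 K\right) = \left(K + U\right) + \left(2 + 20 K\right) = 2 + U + 21 K$)
$\frac{\left(-26\right) 24 \cdot 37}{u{\left(174,198 \right)}} - \frac{11884}{-3207} = \frac{\left(-26\right) 24 \cdot 37}{2 + 174 + 21 \cdot 198} - \frac{11884}{-3207} = \frac{\left(-624\right) 37}{2 + 174 + 4158} - - \frac{11884}{3207} = - \frac{23088}{4334} + \frac{11884}{3207} = \left(-23088\right) \frac{1}{4334} + \frac{11884}{3207} = - \frac{11544}{2167} + \frac{11884}{3207} = - \frac{11268980}{6949569}$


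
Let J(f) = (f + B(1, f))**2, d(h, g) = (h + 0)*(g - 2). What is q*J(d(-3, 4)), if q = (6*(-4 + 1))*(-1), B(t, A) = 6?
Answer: 0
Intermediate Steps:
d(h, g) = h*(-2 + g)
J(f) = (6 + f)**2 (J(f) = (f + 6)**2 = (6 + f)**2)
q = 18 (q = (6*(-3))*(-1) = -18*(-1) = 18)
q*J(d(-3, 4)) = 18*(6 - 3*(-2 + 4))**2 = 18*(6 - 3*2)**2 = 18*(6 - 6)**2 = 18*0**2 = 18*0 = 0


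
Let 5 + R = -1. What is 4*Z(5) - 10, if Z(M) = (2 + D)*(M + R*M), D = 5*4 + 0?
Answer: -2210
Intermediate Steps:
R = -6 (R = -5 - 1 = -6)
D = 20 (D = 20 + 0 = 20)
Z(M) = -110*M (Z(M) = (2 + 20)*(M - 6*M) = 22*(-5*M) = -110*M)
4*Z(5) - 10 = 4*(-110*5) - 10 = 4*(-550) - 10 = -2200 - 10 = -2210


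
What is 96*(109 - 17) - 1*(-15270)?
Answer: 24102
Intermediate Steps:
96*(109 - 17) - 1*(-15270) = 96*92 + 15270 = 8832 + 15270 = 24102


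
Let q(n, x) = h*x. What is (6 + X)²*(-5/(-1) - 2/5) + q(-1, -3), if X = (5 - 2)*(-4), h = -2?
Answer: 858/5 ≈ 171.60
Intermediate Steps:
q(n, x) = -2*x
X = -12 (X = 3*(-4) = -12)
(6 + X)²*(-5/(-1) - 2/5) + q(-1, -3) = (6 - 12)²*(-5/(-1) - 2/5) - 2*(-3) = (-6)²*(-5*(-1) - 2*⅕) + 6 = 36*(5 - ⅖) + 6 = 36*(23/5) + 6 = 828/5 + 6 = 858/5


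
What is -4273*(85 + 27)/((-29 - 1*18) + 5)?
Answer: 34184/3 ≈ 11395.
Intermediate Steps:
-4273*(85 + 27)/((-29 - 1*18) + 5) = -478576/((-29 - 18) + 5) = -478576/(-47 + 5) = -478576/(-42) = -478576*(-1)/42 = -4273*(-8/3) = 34184/3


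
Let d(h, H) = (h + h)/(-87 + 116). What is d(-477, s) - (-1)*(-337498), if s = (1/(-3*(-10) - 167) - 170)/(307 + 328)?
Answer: -9788396/29 ≈ -3.3753e+5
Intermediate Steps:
s = -23291/86995 (s = (1/(30 - 167) - 170)/635 = (1/(-137) - 170)*(1/635) = (-1/137 - 170)*(1/635) = -23291/137*1/635 = -23291/86995 ≈ -0.26773)
d(h, H) = 2*h/29 (d(h, H) = (2*h)/29 = (2*h)*(1/29) = 2*h/29)
d(-477, s) - (-1)*(-337498) = (2/29)*(-477) - (-1)*(-337498) = -954/29 - 1*337498 = -954/29 - 337498 = -9788396/29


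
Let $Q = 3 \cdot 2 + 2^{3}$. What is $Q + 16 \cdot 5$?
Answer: $94$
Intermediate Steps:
$Q = 14$ ($Q = 6 + 8 = 14$)
$Q + 16 \cdot 5 = 14 + 16 \cdot 5 = 14 + 80 = 94$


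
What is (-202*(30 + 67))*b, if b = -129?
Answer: 2527626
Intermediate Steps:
(-202*(30 + 67))*b = -202*(30 + 67)*(-129) = -202*97*(-129) = -19594*(-129) = 2527626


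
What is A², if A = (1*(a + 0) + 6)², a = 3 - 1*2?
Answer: 2401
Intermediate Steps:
a = 1 (a = 3 - 2 = 1)
A = 49 (A = (1*(1 + 0) + 6)² = (1*1 + 6)² = (1 + 6)² = 7² = 49)
A² = 49² = 2401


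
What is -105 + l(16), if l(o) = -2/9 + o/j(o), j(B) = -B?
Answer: -956/9 ≈ -106.22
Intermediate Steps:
l(o) = -11/9 (l(o) = -2/9 + o/((-o)) = -2*1/9 + o*(-1/o) = -2/9 - 1 = -11/9)
-105 + l(16) = -105 - 11/9 = -956/9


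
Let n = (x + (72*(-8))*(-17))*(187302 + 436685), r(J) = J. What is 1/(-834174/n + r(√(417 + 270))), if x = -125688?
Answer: -4616273297636/274938519070060022629 + 1200604886769053584*√687/824815557210180067887 ≈ 0.038152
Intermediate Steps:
n = -72317597352 (n = (-125688 + (72*(-8))*(-17))*(187302 + 436685) = (-125688 - 576*(-17))*623987 = (-125688 + 9792)*623987 = -115896*623987 = -72317597352)
1/(-834174/n + r(√(417 + 270))) = 1/(-834174/(-72317597352) + √(417 + 270)) = 1/(-834174*(-1/72317597352) + √687) = 1/(12639/1095721172 + √687)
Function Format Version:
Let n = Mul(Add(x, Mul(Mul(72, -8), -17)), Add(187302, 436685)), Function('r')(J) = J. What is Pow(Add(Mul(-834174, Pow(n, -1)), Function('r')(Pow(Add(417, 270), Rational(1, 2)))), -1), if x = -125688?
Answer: Add(Rational(-4616273297636, 274938519070060022629), Mul(Rational(1200604886769053584, 824815557210180067887), Pow(687, Rational(1, 2)))) ≈ 0.038152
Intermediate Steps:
n = -72317597352 (n = Mul(Add(-125688, Mul(Mul(72, -8), -17)), Add(187302, 436685)) = Mul(Add(-125688, Mul(-576, -17)), 623987) = Mul(Add(-125688, 9792), 623987) = Mul(-115896, 623987) = -72317597352)
Pow(Add(Mul(-834174, Pow(n, -1)), Function('r')(Pow(Add(417, 270), Rational(1, 2)))), -1) = Pow(Add(Mul(-834174, Pow(-72317597352, -1)), Pow(Add(417, 270), Rational(1, 2))), -1) = Pow(Add(Mul(-834174, Rational(-1, 72317597352)), Pow(687, Rational(1, 2))), -1) = Pow(Add(Rational(12639, 1095721172), Pow(687, Rational(1, 2))), -1)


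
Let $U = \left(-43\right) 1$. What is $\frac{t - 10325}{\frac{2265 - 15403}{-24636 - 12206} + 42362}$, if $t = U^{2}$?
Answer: $- \frac{156136396}{780356971} \approx -0.20008$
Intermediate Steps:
$U = -43$
$t = 1849$ ($t = \left(-43\right)^{2} = 1849$)
$\frac{t - 10325}{\frac{2265 - 15403}{-24636 - 12206} + 42362} = \frac{1849 - 10325}{\frac{2265 - 15403}{-24636 - 12206} + 42362} = - \frac{8476}{- \frac{13138}{-36842} + 42362} = - \frac{8476}{\left(-13138\right) \left(- \frac{1}{36842}\right) + 42362} = - \frac{8476}{\frac{6569}{18421} + 42362} = - \frac{8476}{\frac{780356971}{18421}} = \left(-8476\right) \frac{18421}{780356971} = - \frac{156136396}{780356971}$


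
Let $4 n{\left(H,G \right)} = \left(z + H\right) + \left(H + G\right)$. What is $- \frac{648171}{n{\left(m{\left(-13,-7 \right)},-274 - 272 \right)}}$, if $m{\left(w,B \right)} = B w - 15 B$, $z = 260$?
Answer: $- \frac{1296342}{53} \approx -24459.0$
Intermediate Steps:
$m{\left(w,B \right)} = - 15 B + B w$
$n{\left(H,G \right)} = 65 + \frac{H}{2} + \frac{G}{4}$ ($n{\left(H,G \right)} = \frac{\left(260 + H\right) + \left(H + G\right)}{4} = \frac{\left(260 + H\right) + \left(G + H\right)}{4} = \frac{260 + G + 2 H}{4} = 65 + \frac{H}{2} + \frac{G}{4}$)
$- \frac{648171}{n{\left(m{\left(-13,-7 \right)},-274 - 272 \right)}} = - \frac{648171}{65 + \frac{\left(-7\right) \left(-15 - 13\right)}{2} + \frac{-274 - 272}{4}} = - \frac{648171}{65 + \frac{\left(-7\right) \left(-28\right)}{2} + \frac{1}{4} \left(-546\right)} = - \frac{648171}{65 + \frac{1}{2} \cdot 196 - \frac{273}{2}} = - \frac{648171}{65 + 98 - \frac{273}{2}} = - \frac{648171}{\frac{53}{2}} = \left(-648171\right) \frac{2}{53} = - \frac{1296342}{53}$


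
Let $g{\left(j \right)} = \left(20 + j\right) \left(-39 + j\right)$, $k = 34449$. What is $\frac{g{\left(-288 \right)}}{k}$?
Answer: $\frac{29212}{11483} \approx 2.5439$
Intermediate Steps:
$g{\left(j \right)} = \left(-39 + j\right) \left(20 + j\right)$
$\frac{g{\left(-288 \right)}}{k} = \frac{-780 + \left(-288\right)^{2} - -5472}{34449} = \left(-780 + 82944 + 5472\right) \frac{1}{34449} = 87636 \cdot \frac{1}{34449} = \frac{29212}{11483}$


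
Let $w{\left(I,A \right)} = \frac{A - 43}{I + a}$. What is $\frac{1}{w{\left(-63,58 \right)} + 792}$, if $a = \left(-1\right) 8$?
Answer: $\frac{71}{56217} \approx 0.001263$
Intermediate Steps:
$a = -8$
$w{\left(I,A \right)} = \frac{-43 + A}{-8 + I}$ ($w{\left(I,A \right)} = \frac{A - 43}{I - 8} = \frac{-43 + A}{-8 + I}$)
$\frac{1}{w{\left(-63,58 \right)} + 792} = \frac{1}{\frac{-43 + 58}{-8 - 63} + 792} = \frac{1}{\frac{1}{-71} \cdot 15 + 792} = \frac{1}{\left(- \frac{1}{71}\right) 15 + 792} = \frac{1}{- \frac{15}{71} + 792} = \frac{1}{\frac{56217}{71}} = \frac{71}{56217}$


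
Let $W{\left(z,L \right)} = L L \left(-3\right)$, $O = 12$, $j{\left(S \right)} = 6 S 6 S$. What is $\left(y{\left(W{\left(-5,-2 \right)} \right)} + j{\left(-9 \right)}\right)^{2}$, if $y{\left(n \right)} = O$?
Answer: $8573184$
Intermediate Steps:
$j{\left(S \right)} = 36 S^{2}$ ($j{\left(S \right)} = 36 S S = 36 S^{2}$)
$W{\left(z,L \right)} = - 3 L^{2}$ ($W{\left(z,L \right)} = L^{2} \left(-3\right) = - 3 L^{2}$)
$y{\left(n \right)} = 12$
$\left(y{\left(W{\left(-5,-2 \right)} \right)} + j{\left(-9 \right)}\right)^{2} = \left(12 + 36 \left(-9\right)^{2}\right)^{2} = \left(12 + 36 \cdot 81\right)^{2} = \left(12 + 2916\right)^{2} = 2928^{2} = 8573184$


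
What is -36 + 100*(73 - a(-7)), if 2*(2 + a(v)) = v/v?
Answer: 7414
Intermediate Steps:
a(v) = -3/2 (a(v) = -2 + (v/v)/2 = -2 + (½)*1 = -2 + ½ = -3/2)
-36 + 100*(73 - a(-7)) = -36 + 100*(73 - 1*(-3/2)) = -36 + 100*(73 + 3/2) = -36 + 100*(149/2) = -36 + 7450 = 7414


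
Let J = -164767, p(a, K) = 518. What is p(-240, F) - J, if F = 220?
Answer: 165285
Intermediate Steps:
p(-240, F) - J = 518 - 1*(-164767) = 518 + 164767 = 165285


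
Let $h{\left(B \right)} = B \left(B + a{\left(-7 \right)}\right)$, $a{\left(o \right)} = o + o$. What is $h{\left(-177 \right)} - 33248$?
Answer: $559$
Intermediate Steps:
$a{\left(o \right)} = 2 o$
$h{\left(B \right)} = B \left(-14 + B\right)$ ($h{\left(B \right)} = B \left(B + 2 \left(-7\right)\right) = B \left(B - 14\right) = B \left(-14 + B\right)$)
$h{\left(-177 \right)} - 33248 = - 177 \left(-14 - 177\right) - 33248 = \left(-177\right) \left(-191\right) - 33248 = 33807 - 33248 = 559$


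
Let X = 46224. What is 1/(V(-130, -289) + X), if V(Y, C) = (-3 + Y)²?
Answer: 1/63913 ≈ 1.5646e-5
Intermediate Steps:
1/(V(-130, -289) + X) = 1/((-3 - 130)² + 46224) = 1/((-133)² + 46224) = 1/(17689 + 46224) = 1/63913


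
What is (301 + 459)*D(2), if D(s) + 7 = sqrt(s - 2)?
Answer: -5320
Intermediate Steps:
D(s) = -7 + sqrt(-2 + s) (D(s) = -7 + sqrt(s - 2) = -7 + sqrt(-2 + s))
(301 + 459)*D(2) = (301 + 459)*(-7 + sqrt(-2 + 2)) = 760*(-7 + sqrt(0)) = 760*(-7 + 0) = 760*(-7) = -5320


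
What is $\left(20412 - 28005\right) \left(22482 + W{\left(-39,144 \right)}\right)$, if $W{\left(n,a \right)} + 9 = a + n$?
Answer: $-171434754$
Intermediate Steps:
$W{\left(n,a \right)} = -9 + a + n$ ($W{\left(n,a \right)} = -9 + \left(a + n\right) = -9 + a + n$)
$\left(20412 - 28005\right) \left(22482 + W{\left(-39,144 \right)}\right) = \left(20412 - 28005\right) \left(22482 - -96\right) = - 7593 \left(22482 + 96\right) = \left(-7593\right) 22578 = -171434754$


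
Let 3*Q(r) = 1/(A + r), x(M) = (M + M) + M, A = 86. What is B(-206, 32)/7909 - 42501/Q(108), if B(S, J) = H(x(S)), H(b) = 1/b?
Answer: -120901637747485/4887762 ≈ -2.4736e+7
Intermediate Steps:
x(M) = 3*M (x(M) = 2*M + M = 3*M)
B(S, J) = 1/(3*S)
Q(r) = 1/(3*(86 + r))
B(-206, 32)/7909 - 42501/Q(108) = ((1/3)/(-206))/7909 - 42501/(1/(3*(86 + 108))) = ((1/3)*(-1/206))*(1/7909) - 42501/((1/3)/194) = -1/618*1/7909 - 42501/((1/3)*(1/194)) = -1/4887762 - 42501/1/582 = -1/4887762 - 42501*582 = -1/4887762 - 24735582 = -120901637747485/4887762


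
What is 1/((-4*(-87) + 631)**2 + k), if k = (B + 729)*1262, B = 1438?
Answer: 1/3693195 ≈ 2.7077e-7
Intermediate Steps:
k = 2734754 (k = (1438 + 729)*1262 = 2167*1262 = 2734754)
1/((-4*(-87) + 631)**2 + k) = 1/((-4*(-87) + 631)**2 + 2734754) = 1/((348 + 631)**2 + 2734754) = 1/(979**2 + 2734754) = 1/(958441 + 2734754) = 1/3693195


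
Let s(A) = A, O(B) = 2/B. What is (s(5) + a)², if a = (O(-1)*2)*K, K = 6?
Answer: 361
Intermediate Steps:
a = -24 (a = ((2/(-1))*2)*6 = ((2*(-1))*2)*6 = -2*2*6 = -4*6 = -24)
(s(5) + a)² = (5 - 24)² = (-19)² = 361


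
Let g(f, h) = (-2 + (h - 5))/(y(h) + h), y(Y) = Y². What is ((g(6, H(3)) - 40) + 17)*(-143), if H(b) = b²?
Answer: 147862/45 ≈ 3285.8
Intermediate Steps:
g(f, h) = (-7 + h)/(h + h²) (g(f, h) = (-2 + (h - 5))/(h² + h) = (-2 + (-5 + h))/(h + h²) = (-7 + h)/(h + h²))
((g(6, H(3)) - 40) + 17)*(-143) = (((-7 + 3²)/((3²)*(1 + 3²)) - 40) + 17)*(-143) = (((-7 + 9)/(9*(1 + 9)) - 40) + 17)*(-143) = (((⅑)*2/10 - 40) + 17)*(-143) = (((⅑)*(⅒)*2 - 40) + 17)*(-143) = ((1/45 - 40) + 17)*(-143) = (-1799/45 + 17)*(-143) = -1034/45*(-143) = 147862/45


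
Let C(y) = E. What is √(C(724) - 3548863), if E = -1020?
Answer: I*√3549883 ≈ 1884.1*I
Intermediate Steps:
C(y) = -1020
√(C(724) - 3548863) = √(-1020 - 3548863) = √(-3549883) = I*√3549883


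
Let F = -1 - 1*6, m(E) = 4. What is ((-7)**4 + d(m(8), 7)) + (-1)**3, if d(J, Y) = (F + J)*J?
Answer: 2388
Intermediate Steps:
F = -7 (F = -1 - 6 = -7)
d(J, Y) = J*(-7 + J) (d(J, Y) = (-7 + J)*J = J*(-7 + J))
((-7)**4 + d(m(8), 7)) + (-1)**3 = ((-7)**4 + 4*(-7 + 4)) + (-1)**3 = (2401 + 4*(-3)) - 1 = (2401 - 12) - 1 = 2389 - 1 = 2388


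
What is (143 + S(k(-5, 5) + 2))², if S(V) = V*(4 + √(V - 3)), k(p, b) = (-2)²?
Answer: 27997 + 2004*√3 ≈ 31468.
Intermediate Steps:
k(p, b) = 4
S(V) = V*(4 + √(-3 + V))
(143 + S(k(-5, 5) + 2))² = (143 + (4 + 2)*(4 + √(-3 + (4 + 2))))² = (143 + 6*(4 + √(-3 + 6)))² = (143 + 6*(4 + √3))² = (143 + (24 + 6*√3))² = (167 + 6*√3)²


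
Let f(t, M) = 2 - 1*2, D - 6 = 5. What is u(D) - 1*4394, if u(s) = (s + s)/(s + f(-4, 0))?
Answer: -4392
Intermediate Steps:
D = 11 (D = 6 + 5 = 11)
f(t, M) = 0 (f(t, M) = 2 - 2 = 0)
u(s) = 2 (u(s) = (s + s)/(s + 0) = (2*s)/s = 2)
u(D) - 1*4394 = 2 - 1*4394 = 2 - 4394 = -4392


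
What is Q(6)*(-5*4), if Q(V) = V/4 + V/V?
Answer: -50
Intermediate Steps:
Q(V) = 1 + V/4 (Q(V) = V*(¼) + 1 = V/4 + 1 = 1 + V/4)
Q(6)*(-5*4) = (1 + (¼)*6)*(-5*4) = (1 + 3/2)*(-20) = (5/2)*(-20) = -50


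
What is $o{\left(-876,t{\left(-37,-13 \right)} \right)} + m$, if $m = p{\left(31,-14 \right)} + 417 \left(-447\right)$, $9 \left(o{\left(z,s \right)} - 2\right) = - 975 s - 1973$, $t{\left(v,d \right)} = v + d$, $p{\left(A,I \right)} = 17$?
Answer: $- \frac{1630643}{9} \approx -1.8118 \cdot 10^{5}$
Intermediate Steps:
$t{\left(v,d \right)} = d + v$
$o{\left(z,s \right)} = - \frac{1955}{9} - \frac{325 s}{3}$ ($o{\left(z,s \right)} = 2 + \frac{- 975 s - 1973}{9} = 2 + \frac{-1973 - 975 s}{9} = 2 - \left(\frac{1973}{9} + \frac{325 s}{3}\right) = - \frac{1955}{9} - \frac{325 s}{3}$)
$m = -186382$ ($m = 17 + 417 \left(-447\right) = 17 - 186399 = -186382$)
$o{\left(-876,t{\left(-37,-13 \right)} \right)} + m = \left(- \frac{1955}{9} - \frac{325 \left(-13 - 37\right)}{3}\right) - 186382 = \left(- \frac{1955}{9} - - \frac{16250}{3}\right) - 186382 = \left(- \frac{1955}{9} + \frac{16250}{3}\right) - 186382 = \frac{46795}{9} - 186382 = - \frac{1630643}{9}$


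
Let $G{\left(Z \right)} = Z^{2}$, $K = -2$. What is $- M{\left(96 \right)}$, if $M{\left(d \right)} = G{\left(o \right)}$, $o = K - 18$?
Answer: $-400$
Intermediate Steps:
$o = -20$ ($o = -2 - 18 = -20$)
$M{\left(d \right)} = 400$ ($M{\left(d \right)} = \left(-20\right)^{2} = 400$)
$- M{\left(96 \right)} = \left(-1\right) 400 = -400$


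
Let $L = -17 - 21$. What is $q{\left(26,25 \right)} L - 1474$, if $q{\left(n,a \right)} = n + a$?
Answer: $-3412$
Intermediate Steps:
$L = -38$ ($L = -17 - 21 = -38$)
$q{\left(n,a \right)} = a + n$
$q{\left(26,25 \right)} L - 1474 = \left(25 + 26\right) \left(-38\right) - 1474 = 51 \left(-38\right) - 1474 = -1938 - 1474 = -3412$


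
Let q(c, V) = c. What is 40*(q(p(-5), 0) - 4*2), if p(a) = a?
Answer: -520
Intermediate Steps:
40*(q(p(-5), 0) - 4*2) = 40*(-5 - 4*2) = 40*(-5 - 8) = 40*(-13) = -520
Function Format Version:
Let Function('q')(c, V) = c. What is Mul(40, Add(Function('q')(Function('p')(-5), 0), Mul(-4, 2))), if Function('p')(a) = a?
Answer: -520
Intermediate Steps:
Mul(40, Add(Function('q')(Function('p')(-5), 0), Mul(-4, 2))) = Mul(40, Add(-5, Mul(-4, 2))) = Mul(40, Add(-5, -8)) = Mul(40, -13) = -520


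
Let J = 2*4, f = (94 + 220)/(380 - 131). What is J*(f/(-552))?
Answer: -314/17181 ≈ -0.018276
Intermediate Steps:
f = 314/249 ≈ 1.2610
J = 8
J*(f/(-552)) = 8*((314/249)/(-552)) = 8*((314/249)*(-1/552)) = 8*(-157/68724) = -314/17181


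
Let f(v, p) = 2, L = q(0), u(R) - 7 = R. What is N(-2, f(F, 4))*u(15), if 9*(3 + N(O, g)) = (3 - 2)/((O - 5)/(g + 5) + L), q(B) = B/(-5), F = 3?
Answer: -616/9 ≈ -68.444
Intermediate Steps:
u(R) = 7 + R
q(B) = -B/5 (q(B) = B*(-1/5) = -B/5)
L = 0 (L = -1/5*0 = 0)
N(O, g) = -3 + (5 + g)/(9*(-5 + O)) (N(O, g) = -3 + ((3 - 2)/((O - 5)/(g + 5) + 0))/9 = -3 + (1/((-5 + O)/(5 + g) + 0))/9 = -3 + (1/((-5 + O)/(5 + g)))/9 = -3 + (1*((5 + g)/(-5 + O)))/9 = -3 + ((5 + g)/(-5 + O))/9 = -3 + (5 + g)/(9*(-5 + O)))
N(-2, f(F, 4))*u(15) = ((140 + 2 - 27*(-2))/(9*(-5 - 2)))*(7 + 15) = ((1/9)*(140 + 2 + 54)/(-7))*22 = ((1/9)*(-1/7)*196)*22 = -28/9*22 = -616/9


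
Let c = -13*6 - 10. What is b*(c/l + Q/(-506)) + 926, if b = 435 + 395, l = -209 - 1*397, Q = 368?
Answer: 1476158/3333 ≈ 442.89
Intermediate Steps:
c = -88 (c = -78 - 10 = -88)
l = -606 (l = -209 - 397 = -606)
b = 830
b*(c/l + Q/(-506)) + 926 = 830*(-88/(-606) + 368/(-506)) + 926 = 830*(-88*(-1/606) + 368*(-1/506)) + 926 = 830*(44/303 - 8/11) + 926 = 830*(-1940/3333) + 926 = -1610200/3333 + 926 = 1476158/3333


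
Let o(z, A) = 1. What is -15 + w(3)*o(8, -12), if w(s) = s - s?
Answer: -15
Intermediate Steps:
w(s) = 0
-15 + w(3)*o(8, -12) = -15 + 0*1 = -15 + 0 = -15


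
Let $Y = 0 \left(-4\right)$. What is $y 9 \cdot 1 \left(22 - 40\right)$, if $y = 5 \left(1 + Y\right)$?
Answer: $-810$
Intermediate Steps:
$Y = 0$
$y = 5$ ($y = 5 \left(1 + 0\right) = 5 \cdot 1 = 5$)
$y 9 \cdot 1 \left(22 - 40\right) = 5 \cdot 9 \cdot 1 \left(22 - 40\right) = 5 \cdot 9 \left(-18\right) = 45 \left(-18\right) = -810$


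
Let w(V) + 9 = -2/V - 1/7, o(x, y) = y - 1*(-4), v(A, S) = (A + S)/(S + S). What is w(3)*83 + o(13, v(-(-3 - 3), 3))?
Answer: -33965/42 ≈ -808.69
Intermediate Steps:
v(A, S) = (A + S)/(2*S) (v(A, S) = (A + S)/((2*S)) = (A + S)*(1/(2*S)) = (A + S)/(2*S))
o(x, y) = 4 + y (o(x, y) = y + 4 = 4 + y)
w(V) = -64/7 - 2/V (w(V) = -9 + (-2/V - 1/7) = -9 + (-2/V - 1*⅐) = -9 + (-2/V - ⅐) = -9 + (-⅐ - 2/V) = -64/7 - 2/V)
w(3)*83 + o(13, v(-(-3 - 3), 3)) = (-64/7 - 2/3)*83 + (4 + (½)*(-(-3 - 3) + 3)/3) = (-64/7 - 2*⅓)*83 + (4 + (½)*(⅓)*(-1*(-6) + 3)) = (-64/7 - ⅔)*83 + (4 + (½)*(⅓)*(6 + 3)) = -206/21*83 + (4 + (½)*(⅓)*9) = -17098/21 + (4 + 3/2) = -17098/21 + 11/2 = -33965/42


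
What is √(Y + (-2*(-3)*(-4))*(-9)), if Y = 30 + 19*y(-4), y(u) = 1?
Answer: √265 ≈ 16.279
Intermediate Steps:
Y = 49 (Y = 30 + 19*1 = 30 + 19 = 49)
√(Y + (-2*(-3)*(-4))*(-9)) = √(49 + (-2*(-3)*(-4))*(-9)) = √(49 + (6*(-4))*(-9)) = √(49 - 24*(-9)) = √(49 + 216) = √265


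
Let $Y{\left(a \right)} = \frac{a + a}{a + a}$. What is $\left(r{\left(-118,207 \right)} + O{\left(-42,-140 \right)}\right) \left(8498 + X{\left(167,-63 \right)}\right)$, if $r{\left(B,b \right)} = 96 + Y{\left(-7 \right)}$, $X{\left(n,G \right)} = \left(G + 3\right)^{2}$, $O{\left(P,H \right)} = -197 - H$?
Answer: $483920$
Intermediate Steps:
$Y{\left(a \right)} = 1$ ($Y{\left(a \right)} = \frac{2 a}{2 a} = 2 a \frac{1}{2 a} = 1$)
$X{\left(n,G \right)} = \left(3 + G\right)^{2}$
$r{\left(B,b \right)} = 97$ ($r{\left(B,b \right)} = 96 + 1 = 97$)
$\left(r{\left(-118,207 \right)} + O{\left(-42,-140 \right)}\right) \left(8498 + X{\left(167,-63 \right)}\right) = \left(97 - 57\right) \left(8498 + \left(3 - 63\right)^{2}\right) = \left(97 + \left(-197 + 140\right)\right) \left(8498 + \left(-60\right)^{2}\right) = \left(97 - 57\right) \left(8498 + 3600\right) = 40 \cdot 12098 = 483920$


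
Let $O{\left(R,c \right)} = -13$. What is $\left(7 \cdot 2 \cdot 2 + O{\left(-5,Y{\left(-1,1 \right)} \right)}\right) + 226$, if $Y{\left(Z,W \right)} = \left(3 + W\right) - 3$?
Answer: $241$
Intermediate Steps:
$Y{\left(Z,W \right)} = W$
$\left(7 \cdot 2 \cdot 2 + O{\left(-5,Y{\left(-1,1 \right)} \right)}\right) + 226 = \left(7 \cdot 2 \cdot 2 - 13\right) + 226 = \left(14 \cdot 2 - 13\right) + 226 = \left(28 - 13\right) + 226 = 15 + 226 = 241$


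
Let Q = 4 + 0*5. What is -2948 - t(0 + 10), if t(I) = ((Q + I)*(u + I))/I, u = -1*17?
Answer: -14691/5 ≈ -2938.2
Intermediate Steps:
u = -17
Q = 4 (Q = 4 + 0 = 4)
t(I) = (-17 + I)*(4 + I)/I (t(I) = ((4 + I)*(-17 + I))/I = ((-17 + I)*(4 + I))/I = (-17 + I)*(4 + I)/I)
-2948 - t(0 + 10) = -2948 - (-13 + (0 + 10) - 68/(0 + 10)) = -2948 - (-13 + 10 - 68/10) = -2948 - (-13 + 10 - 68*⅒) = -2948 - (-13 + 10 - 34/5) = -2948 - 1*(-49/5) = -2948 + 49/5 = -14691/5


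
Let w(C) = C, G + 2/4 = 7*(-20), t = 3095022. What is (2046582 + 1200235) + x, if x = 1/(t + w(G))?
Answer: 20097027734373/6189763 ≈ 3.2468e+6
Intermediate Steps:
G = -281/2 (G = -1/2 + 7*(-20) = -1/2 - 140 = -281/2 ≈ -140.50)
x = 2/6189763 (x = 1/(3095022 - 281/2) = 1/(6189763/2) = 2/6189763 ≈ 3.2311e-7)
(2046582 + 1200235) + x = (2046582 + 1200235) + 2/6189763 = 3246817 + 2/6189763 = 20097027734373/6189763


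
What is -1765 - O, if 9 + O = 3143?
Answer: -4899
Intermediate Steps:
O = 3134 (O = -9 + 3143 = 3134)
-1765 - O = -1765 - 1*3134 = -1765 - 3134 = -4899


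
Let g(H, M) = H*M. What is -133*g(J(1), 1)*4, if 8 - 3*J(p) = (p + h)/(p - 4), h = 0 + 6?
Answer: -16492/9 ≈ -1832.4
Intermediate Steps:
h = 6
J(p) = 8/3 - (6 + p)/(3*(-4 + p)) (J(p) = 8/3 - (p + 6)/(3*(p - 4)) = 8/3 - (6 + p)/(3*(-4 + p)))
-133*g(J(1), 1)*4 = -133*((-38 + 7*1)/(3*(-4 + 1)))*1*4 = -133*((1/3)*(-38 + 7)/(-3))*1*4 = -133*((1/3)*(-1/3)*(-31))*1*4 = -133*(31/9)*1*4 = -4123*4/9 = -133*124/9 = -16492/9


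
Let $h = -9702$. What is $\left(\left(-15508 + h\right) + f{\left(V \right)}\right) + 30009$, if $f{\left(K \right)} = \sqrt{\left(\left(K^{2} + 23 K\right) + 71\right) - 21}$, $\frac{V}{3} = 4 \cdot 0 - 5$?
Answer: $4799 + i \sqrt{70} \approx 4799.0 + 8.3666 i$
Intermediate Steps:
$V = -15$ ($V = 3 \left(4 \cdot 0 - 5\right) = 3 \left(0 - 5\right) = 3 \left(-5\right) = -15$)
$f{\left(K \right)} = \sqrt{50 + K^{2} + 23 K}$ ($f{\left(K \right)} = \sqrt{\left(71 + K^{2} + 23 K\right) - 21} = \sqrt{50 + K^{2} + 23 K}$)
$\left(\left(-15508 + h\right) + f{\left(V \right)}\right) + 30009 = \left(\left(-15508 - 9702\right) + \sqrt{50 + \left(-15\right)^{2} + 23 \left(-15\right)}\right) + 30009 = \left(-25210 + \sqrt{50 + 225 - 345}\right) + 30009 = \left(-25210 + \sqrt{-70}\right) + 30009 = \left(-25210 + i \sqrt{70}\right) + 30009 = 4799 + i \sqrt{70}$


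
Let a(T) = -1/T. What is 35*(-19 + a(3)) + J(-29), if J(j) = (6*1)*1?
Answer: -2012/3 ≈ -670.67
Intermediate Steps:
J(j) = 6 (J(j) = 6*1 = 6)
35*(-19 + a(3)) + J(-29) = 35*(-19 - 1/3) + 6 = 35*(-19 - 1*⅓) + 6 = 35*(-19 - ⅓) + 6 = 35*(-58/3) + 6 = -2030/3 + 6 = -2012/3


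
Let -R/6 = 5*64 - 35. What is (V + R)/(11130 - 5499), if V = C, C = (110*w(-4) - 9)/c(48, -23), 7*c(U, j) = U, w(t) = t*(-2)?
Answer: -75983/270288 ≈ -0.28112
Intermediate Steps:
w(t) = -2*t
c(U, j) = U/7
C = 6097/48 (C = (110*(-2*(-4)) - 9)/(((⅐)*48)) = (110*8 - 9)/(48/7) = (880 - 9)*(7/48) = 871*(7/48) = 6097/48 ≈ 127.02)
R = -1710 (R = -6*(5*64 - 35) = -6*(320 - 35) = -6*285 = -1710)
V = 6097/48 ≈ 127.02
(V + R)/(11130 - 5499) = (6097/48 - 1710)/(11130 - 5499) = -75983/48/5631 = -75983/48*1/5631 = -75983/270288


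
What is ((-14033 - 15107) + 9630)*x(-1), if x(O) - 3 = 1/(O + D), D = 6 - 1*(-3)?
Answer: -243875/4 ≈ -60969.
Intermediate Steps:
D = 9 (D = 6 + 3 = 9)
x(O) = 3 + 1/(9 + O) (x(O) = 3 + 1/(O + 9) = 3 + 1/(9 + O))
((-14033 - 15107) + 9630)*x(-1) = ((-14033 - 15107) + 9630)*((28 + 3*(-1))/(9 - 1)) = (-29140 + 9630)*((28 - 3)/8) = -9755*25/4 = -19510*25/8 = -243875/4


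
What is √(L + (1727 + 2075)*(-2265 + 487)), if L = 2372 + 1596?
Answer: 2*I*√1688997 ≈ 2599.2*I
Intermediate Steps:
L = 3968
√(L + (1727 + 2075)*(-2265 + 487)) = √(3968 + (1727 + 2075)*(-2265 + 487)) = √(3968 + 3802*(-1778)) = √(3968 - 6759956) = √(-6755988) = 2*I*√1688997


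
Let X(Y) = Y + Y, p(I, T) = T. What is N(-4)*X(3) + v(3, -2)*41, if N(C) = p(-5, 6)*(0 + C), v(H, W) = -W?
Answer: -62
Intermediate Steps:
X(Y) = 2*Y
N(C) = 6*C (N(C) = 6*(0 + C) = 6*C)
N(-4)*X(3) + v(3, -2)*41 = (6*(-4))*(2*3) - 1*(-2)*41 = -24*6 + 2*41 = -144 + 82 = -62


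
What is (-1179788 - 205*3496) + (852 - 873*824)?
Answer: -2614968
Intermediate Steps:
(-1179788 - 205*3496) + (852 - 873*824) = (-1179788 - 716680) + (852 - 719352) = -1896468 - 718500 = -2614968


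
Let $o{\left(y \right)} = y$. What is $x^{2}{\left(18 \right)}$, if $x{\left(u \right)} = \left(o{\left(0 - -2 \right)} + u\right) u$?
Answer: $129600$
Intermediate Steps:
$x{\left(u \right)} = u \left(2 + u\right)$ ($x{\left(u \right)} = \left(\left(0 - -2\right) + u\right) u = \left(\left(0 + 2\right) + u\right) u = \left(2 + u\right) u = u \left(2 + u\right)$)
$x^{2}{\left(18 \right)} = \left(18 \left(2 + 18\right)\right)^{2} = \left(18 \cdot 20\right)^{2} = 360^{2} = 129600$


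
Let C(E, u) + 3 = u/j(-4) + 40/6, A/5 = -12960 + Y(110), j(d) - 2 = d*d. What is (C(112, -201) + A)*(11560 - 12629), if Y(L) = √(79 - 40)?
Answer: 138558435/2 - 5345*√39 ≈ 6.9246e+7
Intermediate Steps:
j(d) = 2 + d² (j(d) = 2 + d*d = 2 + d²)
Y(L) = √39
A = -64800 + 5*√39 (A = 5*(-12960 + √39) = -64800 + 5*√39 ≈ -64769.)
C(E, u) = 11/3 + u/18 (C(E, u) = -3 + (u/(2 + (-4)²) + 40/6) = -3 + (u/(2 + 16) + 40*(⅙)) = -3 + (u/18 + 20/3) = -3 + (20/3 + u/18) = 11/3 + u/18)
(C(112, -201) + A)*(11560 - 12629) = ((11/3 + (1/18)*(-201)) + (-64800 + 5*√39))*(11560 - 12629) = ((11/3 - 67/6) + (-64800 + 5*√39))*(-1069) = (-15/2 + (-64800 + 5*√39))*(-1069) = (-129615/2 + 5*√39)*(-1069) = 138558435/2 - 5345*√39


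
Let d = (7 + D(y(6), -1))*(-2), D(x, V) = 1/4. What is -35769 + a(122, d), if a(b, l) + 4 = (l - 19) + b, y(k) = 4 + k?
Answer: -71369/2 ≈ -35685.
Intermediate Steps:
D(x, V) = 1/4
d = -29/2 (d = (7 + 1/4)*(-2) = (29/4)*(-2) = -29/2 ≈ -14.500)
a(b, l) = -23 + b + l (a(b, l) = -4 + ((l - 19) + b) = -4 + ((-19 + l) + b) = -4 + (-19 + b + l) = -23 + b + l)
-35769 + a(122, d) = -35769 + (-23 + 122 - 29/2) = -35769 + 169/2 = -71369/2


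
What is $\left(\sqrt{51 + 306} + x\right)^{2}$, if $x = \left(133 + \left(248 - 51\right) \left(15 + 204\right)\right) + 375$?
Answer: $\left(43651 + \sqrt{357}\right)^{2} \approx 1.9071 \cdot 10^{9}$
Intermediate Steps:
$x = 43651$ ($x = \left(133 + 197 \cdot 219\right) + 375 = \left(133 + 43143\right) + 375 = 43276 + 375 = 43651$)
$\left(\sqrt{51 + 306} + x\right)^{2} = \left(\sqrt{51 + 306} + 43651\right)^{2} = \left(\sqrt{357} + 43651\right)^{2} = \left(43651 + \sqrt{357}\right)^{2}$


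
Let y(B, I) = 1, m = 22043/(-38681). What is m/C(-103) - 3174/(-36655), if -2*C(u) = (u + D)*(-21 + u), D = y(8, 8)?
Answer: 16536756643/190776519060 ≈ 0.086681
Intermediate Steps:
m = -469/823 (m = 22043*(-1/38681) = -469/823 ≈ -0.56987)
D = 1
C(u) = -(1 + u)*(-21 + u)/2 (C(u) = -(u + 1)*(-21 + u)/2 = -(1 + u)*(-21 + u)/2)
m/C(-103) - 3174/(-36655) = -469/(823*(21/2 + 10*(-103) - ½*(-103)²)) - 3174/(-36655) = -469/(823*(21/2 - 1030 - ½*10609)) - 3174*(-1/36655) = -469/(823*(21/2 - 1030 - 10609/2)) + 3174/36655 = -469/823/(-6324) + 3174/36655 = -469/823*(-1/6324) + 3174/36655 = 469/5204652 + 3174/36655 = 16536756643/190776519060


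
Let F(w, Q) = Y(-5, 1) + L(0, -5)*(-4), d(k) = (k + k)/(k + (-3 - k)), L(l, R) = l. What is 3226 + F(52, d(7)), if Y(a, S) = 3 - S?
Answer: 3228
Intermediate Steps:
d(k) = -2*k/3 (d(k) = (2*k)/(-3) = (2*k)*(-⅓) = -2*k/3)
F(w, Q) = 2 (F(w, Q) = (3 - 1*1) + 0*(-4) = (3 - 1) + 0 = 2 + 0 = 2)
3226 + F(52, d(7)) = 3226 + 2 = 3228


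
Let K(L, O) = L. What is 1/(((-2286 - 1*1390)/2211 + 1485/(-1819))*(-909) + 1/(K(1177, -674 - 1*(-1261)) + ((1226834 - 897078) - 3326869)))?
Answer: 4016360789408/9050433957278629 ≈ 0.00044378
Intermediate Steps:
1/(((-2286 - 1*1390)/2211 + 1485/(-1819))*(-909) + 1/(K(1177, -674 - 1*(-1261)) + ((1226834 - 897078) - 3326869))) = 1/(((-2286 - 1*1390)/2211 + 1485/(-1819))*(-909) + 1/(1177 + ((1226834 - 897078) - 3326869))) = 1/(((-2286 - 1390)*(1/2211) + 1485*(-1/1819))*(-909) + 1/(1177 + (329756 - 3326869))) = 1/((-3676*1/2211 - 1485/1819)*(-909) + 1/(1177 - 2997113)) = 1/((-3676/2211 - 1485/1819)*(-909) + 1/(-2995936)) = 1/(-9969979/4021809*(-909) - 1/2995936) = 1/(3020903637/1340603 - 1/2995936) = 1/(9050433957278629/4016360789408) = 4016360789408/9050433957278629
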